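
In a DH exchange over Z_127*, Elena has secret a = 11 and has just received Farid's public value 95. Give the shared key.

63

Shared key K = 95^11 mod 127.
95^1 ≡ 95 (mod 127)
95^2 = (95^1)^2 ≡ 95^2 = 9025 ≡ 8 (mod 127)
95^4 = (95^2)^2 ≡ 8^2 = 64 ≡ 64 (mod 127)
95^8 = (95^4)^2 ≡ 64^2 = 4096 ≡ 32 (mod 127)
95^11 = 95^8 · 95^2 · 95^1 ≡ 32 · 8 · 95 ≡ 63 (mod 127).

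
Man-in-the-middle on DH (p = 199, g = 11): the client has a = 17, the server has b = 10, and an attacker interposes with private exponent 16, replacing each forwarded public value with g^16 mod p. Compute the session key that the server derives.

63

The server receives an attacker's public value M = 11^16 mod 199 instead of the honest one.
11^1 ≡ 11 (mod 199)
11^2 = (11^1)^2 ≡ 11^2 = 121 ≡ 121 (mod 199)
11^4 = (11^2)^2 ≡ 121^2 = 14641 ≡ 114 (mod 199)
11^8 = (11^4)^2 ≡ 114^2 = 12996 ≡ 61 (mod 199)
11^16 = (11^8)^2 ≡ 61^2 = 3721 ≡ 139 (mod 199)
So M = 139. The server computes K = M^10 mod 199.
139^1 ≡ 139 (mod 199)
139^2 = (139^1)^2 ≡ 139^2 = 19321 ≡ 18 (mod 199)
139^4 = (139^2)^2 ≡ 18^2 = 324 ≡ 125 (mod 199)
139^8 = (139^4)^2 ≡ 125^2 = 15625 ≡ 103 (mod 199)
139^10 = 139^8 · 139^2 ≡ 103 · 18 ≡ 63 (mod 199).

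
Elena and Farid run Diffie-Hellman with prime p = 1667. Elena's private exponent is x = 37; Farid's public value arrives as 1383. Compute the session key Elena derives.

1426

Shared key K = 1383^37 mod 1667.
1383^1 ≡ 1383 (mod 1667)
1383^2 = (1383^1)^2 ≡ 1383^2 = 1912689 ≡ 640 (mod 1667)
1383^4 = (1383^2)^2 ≡ 640^2 = 409600 ≡ 1185 (mod 1667)
1383^8 = (1383^4)^2 ≡ 1185^2 = 1404225 ≡ 611 (mod 1667)
1383^16 = (1383^8)^2 ≡ 611^2 = 373321 ≡ 1580 (mod 1667)
1383^32 = (1383^16)^2 ≡ 1580^2 = 2496400 ≡ 901 (mod 1667)
1383^37 = 1383^32 · 1383^4 · 1383^1 ≡ 901 · 1185 · 1383 ≡ 1426 (mod 1667).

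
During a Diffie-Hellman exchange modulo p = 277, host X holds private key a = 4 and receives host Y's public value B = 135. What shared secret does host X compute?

202

Shared key K = 135^4 mod 277.
135^1 ≡ 135 (mod 277)
135^2 = (135^1)^2 ≡ 135^2 = 18225 ≡ 220 (mod 277)
135^4 = (135^2)^2 ≡ 220^2 = 48400 ≡ 202 (mod 277)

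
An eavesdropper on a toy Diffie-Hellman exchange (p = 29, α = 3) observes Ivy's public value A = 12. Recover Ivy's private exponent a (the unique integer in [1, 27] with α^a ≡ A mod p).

Try successive powers of 3 modulo 29:
3^1 ≡ 3
3^2 ≡ 9
3^3 ≡ 27
3^4 ≡ 23
3^5 ≡ 11
3^6 ≡ 4
3^7 ≡ 12
Found: a = 7.

7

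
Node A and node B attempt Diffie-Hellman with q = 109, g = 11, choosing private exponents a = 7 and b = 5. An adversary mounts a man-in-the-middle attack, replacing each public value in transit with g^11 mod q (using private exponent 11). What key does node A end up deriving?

57

Node A receives an adversary's public value M = 11^11 mod 109 instead of the honest one.
11^1 ≡ 11 (mod 109)
11^2 = (11^1)^2 ≡ 11^2 = 121 ≡ 12 (mod 109)
11^4 = (11^2)^2 ≡ 12^2 = 144 ≡ 35 (mod 109)
11^8 = (11^4)^2 ≡ 35^2 = 1225 ≡ 26 (mod 109)
11^11 = 11^8 · 11^2 · 11^1 ≡ 26 · 12 · 11 ≡ 53 (mod 109).
So M = 53. Node A computes K = M^7 mod 109.
53^1 ≡ 53 (mod 109)
53^2 = (53^1)^2 ≡ 53^2 = 2809 ≡ 84 (mod 109)
53^4 = (53^2)^2 ≡ 84^2 = 7056 ≡ 80 (mod 109)
53^7 = 53^4 · 53^2 · 53^1 ≡ 80 · 84 · 53 ≡ 57 (mod 109).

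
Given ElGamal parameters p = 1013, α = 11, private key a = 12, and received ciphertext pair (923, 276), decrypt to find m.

Shared mask s = c₁^a mod p = 923^12 mod 1013.
923^1 ≡ 923 (mod 1013)
923^2 = (923^1)^2 ≡ 923^2 = 851929 ≡ 1009 (mod 1013)
923^4 = (923^2)^2 ≡ 1009^2 = 1018081 ≡ 16 (mod 1013)
923^8 = (923^4)^2 ≡ 16^2 = 256 ≡ 256 (mod 1013)
923^12 = 923^8 · 923^4 ≡ 256 · 16 ≡ 44 (mod 1013).
So s = 44; s⁻¹ ≡ 990 (mod 1013).
m = c₂ · s⁻¹ mod 1013 = 276 · 990 mod 1013 = 743.

743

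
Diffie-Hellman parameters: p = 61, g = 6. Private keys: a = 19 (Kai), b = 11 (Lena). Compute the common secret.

Lena sends B = g^b mod p = 6^11 mod 61.
6^1 ≡ 6 (mod 61)
6^2 = (6^1)^2 ≡ 6^2 = 36 ≡ 36 (mod 61)
6^4 = (6^2)^2 ≡ 36^2 = 1296 ≡ 15 (mod 61)
6^8 = (6^4)^2 ≡ 15^2 = 225 ≡ 42 (mod 61)
6^11 = 6^8 · 6^2 · 6^1 ≡ 42 · 36 · 6 ≡ 44 (mod 61).
So B = 44. Kai then computes K = B^a mod p = 44^19 mod 61.
44^1 ≡ 44 (mod 61)
44^2 = (44^1)^2 ≡ 44^2 = 1936 ≡ 45 (mod 61)
44^4 = (44^2)^2 ≡ 45^2 = 2025 ≡ 12 (mod 61)
44^8 = (44^4)^2 ≡ 12^2 = 144 ≡ 22 (mod 61)
44^16 = (44^8)^2 ≡ 22^2 = 484 ≡ 57 (mod 61)
44^19 = 44^16 · 44^2 · 44^1 ≡ 57 · 45 · 44 ≡ 10 (mod 61).

10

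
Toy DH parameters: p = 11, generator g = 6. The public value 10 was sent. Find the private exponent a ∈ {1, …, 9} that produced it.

Try successive powers of 6 modulo 11:
6^1 ≡ 6
6^2 ≡ 3
6^3 ≡ 7
6^4 ≡ 9
6^5 ≡ 10
Found: a = 5.

5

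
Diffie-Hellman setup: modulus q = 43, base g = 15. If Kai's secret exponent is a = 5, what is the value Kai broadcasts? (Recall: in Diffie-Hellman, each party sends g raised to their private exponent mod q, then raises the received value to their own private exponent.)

38

Public value = 15^5 mod 43.
15^1 ≡ 15 (mod 43)
15^2 = (15^1)^2 ≡ 15^2 = 225 ≡ 10 (mod 43)
15^4 = (15^2)^2 ≡ 10^2 = 100 ≡ 14 (mod 43)
15^5 = 15^4 · 15^1 ≡ 14 · 15 ≡ 38 (mod 43).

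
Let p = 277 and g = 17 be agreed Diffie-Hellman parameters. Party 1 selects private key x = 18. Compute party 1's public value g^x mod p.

Public value = 17^18 mod 277.
17^1 ≡ 17 (mod 277)
17^2 = (17^1)^2 ≡ 17^2 = 289 ≡ 12 (mod 277)
17^4 = (17^2)^2 ≡ 12^2 = 144 ≡ 144 (mod 277)
17^8 = (17^4)^2 ≡ 144^2 = 20736 ≡ 238 (mod 277)
17^16 = (17^8)^2 ≡ 238^2 = 56644 ≡ 136 (mod 277)
17^18 = 17^16 · 17^2 ≡ 136 · 12 ≡ 247 (mod 277).

247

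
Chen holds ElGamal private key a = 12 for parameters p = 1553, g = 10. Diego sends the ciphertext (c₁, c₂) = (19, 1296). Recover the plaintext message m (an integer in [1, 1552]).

744

Shared mask s = c₁^a mod p = 19^12 mod 1553.
19^1 ≡ 19 (mod 1553)
19^2 = (19^1)^2 ≡ 19^2 = 361 ≡ 361 (mod 1553)
19^4 = (19^2)^2 ≡ 361^2 = 130321 ≡ 1422 (mod 1553)
19^8 = (19^4)^2 ≡ 1422^2 = 2022084 ≡ 78 (mod 1553)
19^12 = 19^8 · 19^4 ≡ 78 · 1422 ≡ 653 (mod 1553).
So s = 653; s⁻¹ ≡ 547 (mod 1553).
m = c₂ · s⁻¹ mod 1553 = 1296 · 547 mod 1553 = 744.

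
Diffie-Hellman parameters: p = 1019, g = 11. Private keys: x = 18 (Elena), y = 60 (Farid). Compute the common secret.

Farid sends B = g^y mod p = 11^60 mod 1019.
11^1 ≡ 11 (mod 1019)
11^2 = (11^1)^2 ≡ 11^2 = 121 ≡ 121 (mod 1019)
11^4 = (11^2)^2 ≡ 121^2 = 14641 ≡ 375 (mod 1019)
11^8 = (11^4)^2 ≡ 375^2 = 140625 ≡ 3 (mod 1019)
11^16 = (11^8)^2 ≡ 3^2 = 9 ≡ 9 (mod 1019)
11^32 = (11^16)^2 ≡ 9^2 = 81 ≡ 81 (mod 1019)
11^60 = 11^32 · 11^16 · 11^8 · 11^4 ≡ 81 · 9 · 3 · 375 ≡ 849 (mod 1019).
So B = 849. Elena then computes K = B^x mod p = 849^18 mod 1019.
849^1 ≡ 849 (mod 1019)
849^2 = (849^1)^2 ≡ 849^2 = 720801 ≡ 368 (mod 1019)
849^4 = (849^2)^2 ≡ 368^2 = 135424 ≡ 916 (mod 1019)
849^8 = (849^4)^2 ≡ 916^2 = 839056 ≡ 419 (mod 1019)
849^16 = (849^8)^2 ≡ 419^2 = 175561 ≡ 293 (mod 1019)
849^18 = 849^16 · 849^2 ≡ 293 · 368 ≡ 829 (mod 1019).

829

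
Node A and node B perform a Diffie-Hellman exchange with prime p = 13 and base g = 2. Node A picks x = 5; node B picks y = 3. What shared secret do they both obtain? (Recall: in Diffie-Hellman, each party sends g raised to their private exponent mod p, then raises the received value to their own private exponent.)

Node B sends B = g^y mod p = 2^3 mod 13.
2^1 ≡ 2 (mod 13)
2^2 = (2^1)^2 ≡ 2^2 = 4 ≡ 4 (mod 13)
2^3 = 2^2 · 2^1 ≡ 4 · 2 ≡ 8 (mod 13).
So B = 8. Node A then computes K = B^x mod p = 8^5 mod 13.
8^1 ≡ 8 (mod 13)
8^2 = (8^1)^2 ≡ 8^2 = 64 ≡ 12 (mod 13)
8^4 = (8^2)^2 ≡ 12^2 = 144 ≡ 1 (mod 13)
8^5 = 8^4 · 8^1 ≡ 1 · 8 ≡ 8 (mod 13).

8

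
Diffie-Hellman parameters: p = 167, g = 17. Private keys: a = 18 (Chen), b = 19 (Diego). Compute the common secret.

28

Diego sends B = g^b mod p = 17^19 mod 167.
17^1 ≡ 17 (mod 167)
17^2 = (17^1)^2 ≡ 17^2 = 289 ≡ 122 (mod 167)
17^4 = (17^2)^2 ≡ 122^2 = 14884 ≡ 21 (mod 167)
17^8 = (17^4)^2 ≡ 21^2 = 441 ≡ 107 (mod 167)
17^16 = (17^8)^2 ≡ 107^2 = 11449 ≡ 93 (mod 167)
17^19 = 17^16 · 17^2 · 17^1 ≡ 93 · 122 · 17 ≡ 164 (mod 167).
So B = 164. Chen then computes K = B^a mod p = 164^18 mod 167.
164^1 ≡ 164 (mod 167)
164^2 = (164^1)^2 ≡ 164^2 = 26896 ≡ 9 (mod 167)
164^4 = (164^2)^2 ≡ 9^2 = 81 ≡ 81 (mod 167)
164^8 = (164^4)^2 ≡ 81^2 = 6561 ≡ 48 (mod 167)
164^16 = (164^8)^2 ≡ 48^2 = 2304 ≡ 133 (mod 167)
164^18 = 164^16 · 164^2 ≡ 133 · 9 ≡ 28 (mod 167).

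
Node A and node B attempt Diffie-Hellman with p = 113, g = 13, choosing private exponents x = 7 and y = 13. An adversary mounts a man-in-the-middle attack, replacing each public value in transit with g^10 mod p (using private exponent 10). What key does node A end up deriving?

Node A receives an adversary's public value M = 13^10 mod 113 instead of the honest one.
13^1 ≡ 13 (mod 113)
13^2 = (13^1)^2 ≡ 13^2 = 169 ≡ 56 (mod 113)
13^4 = (13^2)^2 ≡ 56^2 = 3136 ≡ 85 (mod 113)
13^8 = (13^4)^2 ≡ 85^2 = 7225 ≡ 106 (mod 113)
13^10 = 13^8 · 13^2 ≡ 106 · 56 ≡ 60 (mod 113).
So M = 60. Node A computes K = M^7 mod 113.
60^1 ≡ 60 (mod 113)
60^2 = (60^1)^2 ≡ 60^2 = 3600 ≡ 97 (mod 113)
60^4 = (60^2)^2 ≡ 97^2 = 9409 ≡ 30 (mod 113)
60^7 = 60^4 · 60^2 · 60^1 ≡ 30 · 97 · 60 ≡ 15 (mod 113).

15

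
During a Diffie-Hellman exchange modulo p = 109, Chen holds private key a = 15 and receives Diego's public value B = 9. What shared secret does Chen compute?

Shared key K = 9^15 mod 109.
9^1 ≡ 9 (mod 109)
9^2 = (9^1)^2 ≡ 9^2 = 81 ≡ 81 (mod 109)
9^4 = (9^2)^2 ≡ 81^2 = 6561 ≡ 21 (mod 109)
9^8 = (9^4)^2 ≡ 21^2 = 441 ≡ 5 (mod 109)
9^15 = 9^8 · 9^4 · 9^2 · 9^1 ≡ 5 · 21 · 81 · 9 ≡ 27 (mod 109).

27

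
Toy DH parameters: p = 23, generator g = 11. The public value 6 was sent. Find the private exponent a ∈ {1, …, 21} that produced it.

Try successive powers of 11 modulo 23:
11^1 ≡ 11
11^2 ≡ 6
Found: a = 2.

2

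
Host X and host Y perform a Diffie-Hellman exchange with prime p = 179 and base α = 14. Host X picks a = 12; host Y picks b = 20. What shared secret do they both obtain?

57

Host X sends A = α^a mod p = 14^12 mod 179.
14^1 ≡ 14 (mod 179)
14^2 = (14^1)^2 ≡ 14^2 = 196 ≡ 17 (mod 179)
14^4 = (14^2)^2 ≡ 17^2 = 289 ≡ 110 (mod 179)
14^8 = (14^4)^2 ≡ 110^2 = 12100 ≡ 107 (mod 179)
14^12 = 14^8 · 14^4 ≡ 107 · 110 ≡ 135 (mod 179).
So A = 135. Host Y then computes K = A^b mod p = 135^20 mod 179.
135^1 ≡ 135 (mod 179)
135^2 = (135^1)^2 ≡ 135^2 = 18225 ≡ 146 (mod 179)
135^4 = (135^2)^2 ≡ 146^2 = 21316 ≡ 15 (mod 179)
135^8 = (135^4)^2 ≡ 15^2 = 225 ≡ 46 (mod 179)
135^16 = (135^8)^2 ≡ 46^2 = 2116 ≡ 147 (mod 179)
135^20 = 135^16 · 135^4 ≡ 147 · 15 ≡ 57 (mod 179).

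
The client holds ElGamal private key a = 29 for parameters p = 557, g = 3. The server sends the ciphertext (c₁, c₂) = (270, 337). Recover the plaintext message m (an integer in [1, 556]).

Shared mask s = c₁^a mod p = 270^29 mod 557.
270^1 ≡ 270 (mod 557)
270^2 = (270^1)^2 ≡ 270^2 = 72900 ≡ 490 (mod 557)
270^4 = (270^2)^2 ≡ 490^2 = 240100 ≡ 33 (mod 557)
270^8 = (270^4)^2 ≡ 33^2 = 1089 ≡ 532 (mod 557)
270^16 = (270^8)^2 ≡ 532^2 = 283024 ≡ 68 (mod 557)
270^29 = 270^16 · 270^8 · 270^4 · 270^1 ≡ 68 · 532 · 33 · 270 ≡ 58 (mod 557).
So s = 58; s⁻¹ ≡ 509 (mod 557).
m = c₂ · s⁻¹ mod 557 = 337 · 509 mod 557 = 534.

534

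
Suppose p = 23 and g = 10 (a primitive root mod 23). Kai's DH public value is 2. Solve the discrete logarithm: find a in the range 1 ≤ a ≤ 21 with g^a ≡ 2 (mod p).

Try successive powers of 10 modulo 23:
10^1 ≡ 10
10^2 ≡ 8
10^3 ≡ 11
10^4 ≡ 18
10^5 ≡ 19
10^6 ≡ 6
10^7 ≡ 14
10^8 ≡ 2
Found: a = 8.

8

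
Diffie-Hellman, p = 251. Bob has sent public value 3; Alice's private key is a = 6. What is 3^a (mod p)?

Shared key K = 3^6 mod 251.
3^1 ≡ 3 (mod 251)
3^2 = (3^1)^2 ≡ 3^2 = 9 ≡ 9 (mod 251)
3^4 = (3^2)^2 ≡ 9^2 = 81 ≡ 81 (mod 251)
3^6 = 3^4 · 3^2 ≡ 81 · 9 ≡ 227 (mod 251).

227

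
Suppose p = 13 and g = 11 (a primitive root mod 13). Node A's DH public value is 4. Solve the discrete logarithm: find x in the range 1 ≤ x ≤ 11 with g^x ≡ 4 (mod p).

2

Try successive powers of 11 modulo 13:
11^1 ≡ 11
11^2 ≡ 4
Found: x = 2.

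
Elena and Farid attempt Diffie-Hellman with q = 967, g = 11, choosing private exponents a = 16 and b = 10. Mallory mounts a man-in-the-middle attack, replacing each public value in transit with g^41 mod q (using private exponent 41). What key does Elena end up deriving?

289

Elena receives Mallory's public value M = 11^41 mod 967 instead of the honest one.
11^1 ≡ 11 (mod 967)
11^2 = (11^1)^2 ≡ 11^2 = 121 ≡ 121 (mod 967)
11^4 = (11^2)^2 ≡ 121^2 = 14641 ≡ 136 (mod 967)
11^8 = (11^4)^2 ≡ 136^2 = 18496 ≡ 123 (mod 967)
11^16 = (11^8)^2 ≡ 123^2 = 15129 ≡ 624 (mod 967)
11^32 = (11^16)^2 ≡ 624^2 = 389376 ≡ 642 (mod 967)
11^41 = 11^32 · 11^8 · 11^1 ≡ 642 · 123 · 11 ≡ 260 (mod 967).
So M = 260. Elena computes K = M^16 mod 967.
260^1 ≡ 260 (mod 967)
260^2 = (260^1)^2 ≡ 260^2 = 67600 ≡ 877 (mod 967)
260^4 = (260^2)^2 ≡ 877^2 = 769129 ≡ 364 (mod 967)
260^8 = (260^4)^2 ≡ 364^2 = 132496 ≡ 17 (mod 967)
260^16 = (260^8)^2 ≡ 17^2 = 289 ≡ 289 (mod 967)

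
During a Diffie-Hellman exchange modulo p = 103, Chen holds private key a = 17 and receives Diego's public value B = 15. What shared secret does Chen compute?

Shared key K = 15^17 mod 103.
15^1 ≡ 15 (mod 103)
15^2 = (15^1)^2 ≡ 15^2 = 225 ≡ 19 (mod 103)
15^4 = (15^2)^2 ≡ 19^2 = 361 ≡ 52 (mod 103)
15^8 = (15^4)^2 ≡ 52^2 = 2704 ≡ 26 (mod 103)
15^16 = (15^8)^2 ≡ 26^2 = 676 ≡ 58 (mod 103)
15^17 = 15^16 · 15^1 ≡ 58 · 15 ≡ 46 (mod 103).

46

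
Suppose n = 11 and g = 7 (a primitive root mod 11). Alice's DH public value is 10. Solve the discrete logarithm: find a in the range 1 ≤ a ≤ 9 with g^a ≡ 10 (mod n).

5

Try successive powers of 7 modulo 11:
7^1 ≡ 7
7^2 ≡ 5
7^3 ≡ 2
7^4 ≡ 3
7^5 ≡ 10
Found: a = 5.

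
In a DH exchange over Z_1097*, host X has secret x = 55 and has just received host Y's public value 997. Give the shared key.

Shared key K = 997^55 mod 1097.
997^1 ≡ 997 (mod 1097)
997^2 = (997^1)^2 ≡ 997^2 = 994009 ≡ 127 (mod 1097)
997^4 = (997^2)^2 ≡ 127^2 = 16129 ≡ 771 (mod 1097)
997^8 = (997^4)^2 ≡ 771^2 = 594441 ≡ 964 (mod 1097)
997^16 = (997^8)^2 ≡ 964^2 = 929296 ≡ 137 (mod 1097)
997^32 = (997^16)^2 ≡ 137^2 = 18769 ≡ 120 (mod 1097)
997^55 = 997^32 · 997^16 · 997^4 · 997^2 · 997^1 ≡ 120 · 137 · 771 · 127 · 997 ≡ 364 (mod 1097).

364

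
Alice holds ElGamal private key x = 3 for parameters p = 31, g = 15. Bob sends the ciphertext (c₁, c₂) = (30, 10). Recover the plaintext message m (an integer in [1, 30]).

Shared mask s = c₁^x mod p = 30^3 mod 31.
30^1 ≡ 30 (mod 31)
30^2 = (30^1)^2 ≡ 30^2 = 900 ≡ 1 (mod 31)
30^3 = 30^2 · 30^1 ≡ 1 · 30 ≡ 30 (mod 31).
So s = 30; s⁻¹ ≡ 30 (mod 31).
m = c₂ · s⁻¹ mod 31 = 10 · 30 mod 31 = 21.

21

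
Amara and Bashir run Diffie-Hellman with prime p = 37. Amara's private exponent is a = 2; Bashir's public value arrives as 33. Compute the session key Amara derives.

16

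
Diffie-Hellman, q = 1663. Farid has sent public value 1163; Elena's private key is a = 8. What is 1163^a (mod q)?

Shared key K = 1163^8 mod 1663.
1163^1 ≡ 1163 (mod 1663)
1163^2 = (1163^1)^2 ≡ 1163^2 = 1352569 ≡ 550 (mod 1663)
1163^4 = (1163^2)^2 ≡ 550^2 = 302500 ≡ 1497 (mod 1663)
1163^8 = (1163^4)^2 ≡ 1497^2 = 2241009 ≡ 948 (mod 1663)

948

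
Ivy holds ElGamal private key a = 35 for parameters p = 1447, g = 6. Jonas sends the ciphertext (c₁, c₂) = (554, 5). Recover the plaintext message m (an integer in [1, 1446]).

Shared mask s = c₁^a mod p = 554^35 mod 1447.
554^1 ≡ 554 (mod 1447)
554^2 = (554^1)^2 ≡ 554^2 = 306916 ≡ 152 (mod 1447)
554^4 = (554^2)^2 ≡ 152^2 = 23104 ≡ 1399 (mod 1447)
554^8 = (554^4)^2 ≡ 1399^2 = 1957201 ≡ 857 (mod 1447)
554^16 = (554^8)^2 ≡ 857^2 = 734449 ≡ 820 (mod 1447)
554^32 = (554^16)^2 ≡ 820^2 = 672400 ≡ 992 (mod 1447)
554^35 = 554^32 · 554^2 · 554^1 ≡ 992 · 152 · 554 ≡ 473 (mod 1447).
So s = 473; s⁻¹ ≡ 465 (mod 1447).
m = c₂ · s⁻¹ mod 1447 = 5 · 465 mod 1447 = 878.

878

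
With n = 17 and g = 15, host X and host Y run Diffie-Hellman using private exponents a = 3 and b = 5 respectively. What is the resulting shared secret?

8

Host X sends A = g^a mod n = 15^3 mod 17.
15^1 ≡ 15 (mod 17)
15^2 = (15^1)^2 ≡ 15^2 = 225 ≡ 4 (mod 17)
15^3 = 15^2 · 15^1 ≡ 4 · 15 ≡ 9 (mod 17).
So A = 9. Host Y then computes K = A^b mod n = 9^5 mod 17.
9^1 ≡ 9 (mod 17)
9^2 = (9^1)^2 ≡ 9^2 = 81 ≡ 13 (mod 17)
9^4 = (9^2)^2 ≡ 13^2 = 169 ≡ 16 (mod 17)
9^5 = 9^4 · 9^1 ≡ 16 · 9 ≡ 8 (mod 17).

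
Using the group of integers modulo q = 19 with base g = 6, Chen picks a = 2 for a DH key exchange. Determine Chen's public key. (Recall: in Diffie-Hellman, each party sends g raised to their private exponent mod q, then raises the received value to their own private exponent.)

Public value = 6^2 (mod 19).
6^1 ≡ 6 (mod 19)
6^2 = (6^1)^2 ≡ 6^2 = 36 ≡ 17 (mod 19)

17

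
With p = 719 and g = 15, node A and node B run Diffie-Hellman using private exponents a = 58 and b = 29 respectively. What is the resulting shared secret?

403

Node A sends A = g^a mod p = 15^58 mod 719.
15^1 ≡ 15 (mod 719)
15^2 = (15^1)^2 ≡ 15^2 = 225 ≡ 225 (mod 719)
15^4 = (15^2)^2 ≡ 225^2 = 50625 ≡ 295 (mod 719)
15^8 = (15^4)^2 ≡ 295^2 = 87025 ≡ 26 (mod 719)
15^16 = (15^8)^2 ≡ 26^2 = 676 ≡ 676 (mod 719)
15^32 = (15^16)^2 ≡ 676^2 = 456976 ≡ 411 (mod 719)
15^58 = 15^32 · 15^16 · 15^8 · 15^2 ≡ 411 · 676 · 26 · 225 ≡ 117 (mod 719).
So A = 117. Node B then computes K = A^b mod p = 117^29 mod 719.
117^1 ≡ 117 (mod 719)
117^2 = (117^1)^2 ≡ 117^2 = 13689 ≡ 28 (mod 719)
117^4 = (117^2)^2 ≡ 28^2 = 784 ≡ 65 (mod 719)
117^8 = (117^4)^2 ≡ 65^2 = 4225 ≡ 630 (mod 719)
117^16 = (117^8)^2 ≡ 630^2 = 396900 ≡ 12 (mod 719)
117^29 = 117^16 · 117^8 · 117^4 · 117^1 ≡ 12 · 630 · 65 · 117 ≡ 403 (mod 719).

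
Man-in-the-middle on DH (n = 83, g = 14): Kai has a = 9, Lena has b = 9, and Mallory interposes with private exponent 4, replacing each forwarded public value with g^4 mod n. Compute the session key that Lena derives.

26

Lena receives Mallory's public value M = 14^4 mod 83 instead of the honest one.
14^1 ≡ 14 (mod 83)
14^2 = (14^1)^2 ≡ 14^2 = 196 ≡ 30 (mod 83)
14^4 = (14^2)^2 ≡ 30^2 = 900 ≡ 70 (mod 83)
So M = 70. Lena computes K = M^9 mod 83.
70^1 ≡ 70 (mod 83)
70^2 = (70^1)^2 ≡ 70^2 = 4900 ≡ 3 (mod 83)
70^4 = (70^2)^2 ≡ 3^2 = 9 ≡ 9 (mod 83)
70^8 = (70^4)^2 ≡ 9^2 = 81 ≡ 81 (mod 83)
70^9 = 70^8 · 70^1 ≡ 81 · 70 ≡ 26 (mod 83).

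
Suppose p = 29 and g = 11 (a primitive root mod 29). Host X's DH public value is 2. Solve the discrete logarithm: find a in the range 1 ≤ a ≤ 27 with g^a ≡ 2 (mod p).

9

Try successive powers of 11 modulo 29:
11^1 ≡ 11
11^2 ≡ 5
11^3 ≡ 26
11^4 ≡ 25
11^5 ≡ 14
11^6 ≡ 9
11^7 ≡ 12
11^8 ≡ 16
11^9 ≡ 2
Found: a = 9.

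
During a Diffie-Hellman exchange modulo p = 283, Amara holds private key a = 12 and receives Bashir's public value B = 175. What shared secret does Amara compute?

225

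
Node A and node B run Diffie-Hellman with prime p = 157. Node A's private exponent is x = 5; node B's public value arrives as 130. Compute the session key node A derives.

Shared key K = 130^5 mod 157.
130^1 ≡ 130 (mod 157)
130^2 = (130^1)^2 ≡ 130^2 = 16900 ≡ 101 (mod 157)
130^4 = (130^2)^2 ≡ 101^2 = 10201 ≡ 153 (mod 157)
130^5 = 130^4 · 130^1 ≡ 153 · 130 ≡ 108 (mod 157).

108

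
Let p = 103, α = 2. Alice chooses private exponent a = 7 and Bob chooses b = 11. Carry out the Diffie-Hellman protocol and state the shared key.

38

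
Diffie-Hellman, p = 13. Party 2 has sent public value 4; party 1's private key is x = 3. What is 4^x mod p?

12

Shared key K = 4^3 mod 13.
4^1 ≡ 4 (mod 13)
4^2 = (4^1)^2 ≡ 4^2 = 16 ≡ 3 (mod 13)
4^3 = 4^2 · 4^1 ≡ 3 · 4 ≡ 12 (mod 13).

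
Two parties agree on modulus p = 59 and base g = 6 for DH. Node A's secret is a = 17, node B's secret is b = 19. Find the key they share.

Node B sends B = g^b mod p = 6^19 mod 59.
6^1 ≡ 6 (mod 59)
6^2 = (6^1)^2 ≡ 6^2 = 36 ≡ 36 (mod 59)
6^4 = (6^2)^2 ≡ 36^2 = 1296 ≡ 57 (mod 59)
6^8 = (6^4)^2 ≡ 57^2 = 3249 ≡ 4 (mod 59)
6^16 = (6^8)^2 ≡ 4^2 = 16 ≡ 16 (mod 59)
6^19 = 6^16 · 6^2 · 6^1 ≡ 16 · 36 · 6 ≡ 34 (mod 59).
So B = 34. Node A then computes K = B^a mod p = 34^17 mod 59.
34^1 ≡ 34 (mod 59)
34^2 = (34^1)^2 ≡ 34^2 = 1156 ≡ 35 (mod 59)
34^4 = (34^2)^2 ≡ 35^2 = 1225 ≡ 45 (mod 59)
34^8 = (34^4)^2 ≡ 45^2 = 2025 ≡ 19 (mod 59)
34^16 = (34^8)^2 ≡ 19^2 = 361 ≡ 7 (mod 59)
34^17 = 34^16 · 34^1 ≡ 7 · 34 ≡ 2 (mod 59).

2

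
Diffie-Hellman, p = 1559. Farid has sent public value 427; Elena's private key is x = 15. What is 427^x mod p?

264

Shared key K = 427^15 mod 1559.
427^1 ≡ 427 (mod 1559)
427^2 = (427^1)^2 ≡ 427^2 = 182329 ≡ 1485 (mod 1559)
427^4 = (427^2)^2 ≡ 1485^2 = 2205225 ≡ 799 (mod 1559)
427^8 = (427^4)^2 ≡ 799^2 = 638401 ≡ 770 (mod 1559)
427^15 = 427^8 · 427^4 · 427^2 · 427^1 ≡ 770 · 799 · 1485 · 427 ≡ 264 (mod 1559).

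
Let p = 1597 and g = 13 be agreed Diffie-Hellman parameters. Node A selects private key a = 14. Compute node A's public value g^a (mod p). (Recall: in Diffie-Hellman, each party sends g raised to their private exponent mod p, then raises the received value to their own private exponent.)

Public value = 13^14 (mod 1597).
13^1 ≡ 13 (mod 1597)
13^2 = (13^1)^2 ≡ 13^2 = 169 ≡ 169 (mod 1597)
13^4 = (13^2)^2 ≡ 169^2 = 28561 ≡ 1412 (mod 1597)
13^8 = (13^4)^2 ≡ 1412^2 = 1993744 ≡ 688 (mod 1597)
13^14 = 13^8 · 13^4 · 13^2 ≡ 688 · 1412 · 169 ≡ 1270 (mod 1597).

1270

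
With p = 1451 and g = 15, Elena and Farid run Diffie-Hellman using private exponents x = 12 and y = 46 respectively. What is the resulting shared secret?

Elena sends A = g^x mod p = 15^12 mod 1451.
15^1 ≡ 15 (mod 1451)
15^2 = (15^1)^2 ≡ 15^2 = 225 ≡ 225 (mod 1451)
15^4 = (15^2)^2 ≡ 225^2 = 50625 ≡ 1291 (mod 1451)
15^8 = (15^4)^2 ≡ 1291^2 = 1666681 ≡ 933 (mod 1451)
15^12 = 15^8 · 15^4 ≡ 933 · 1291 ≡ 173 (mod 1451).
So A = 173. Farid then computes K = A^y mod p = 173^46 mod 1451.
173^1 ≡ 173 (mod 1451)
173^2 = (173^1)^2 ≡ 173^2 = 29929 ≡ 909 (mod 1451)
173^4 = (173^2)^2 ≡ 909^2 = 826281 ≡ 662 (mod 1451)
173^8 = (173^4)^2 ≡ 662^2 = 438244 ≡ 42 (mod 1451)
173^16 = (173^8)^2 ≡ 42^2 = 1764 ≡ 313 (mod 1451)
173^32 = (173^16)^2 ≡ 313^2 = 97969 ≡ 752 (mod 1451)
173^46 = 173^32 · 173^8 · 173^4 · 173^2 ≡ 752 · 42 · 662 · 909 ≡ 1172 (mod 1451).

1172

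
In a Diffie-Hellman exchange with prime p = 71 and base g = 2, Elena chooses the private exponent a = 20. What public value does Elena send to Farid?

48

Public value = 2^20 mod 71.
2^1 ≡ 2 (mod 71)
2^2 = (2^1)^2 ≡ 2^2 = 4 ≡ 4 (mod 71)
2^4 = (2^2)^2 ≡ 4^2 = 16 ≡ 16 (mod 71)
2^8 = (2^4)^2 ≡ 16^2 = 256 ≡ 43 (mod 71)
2^16 = (2^8)^2 ≡ 43^2 = 1849 ≡ 3 (mod 71)
2^20 = 2^16 · 2^4 ≡ 3 · 16 ≡ 48 (mod 71).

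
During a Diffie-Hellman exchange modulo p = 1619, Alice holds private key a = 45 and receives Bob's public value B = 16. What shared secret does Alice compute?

1005

Shared key K = 16^45 mod 1619.
16^1 ≡ 16 (mod 1619)
16^2 = (16^1)^2 ≡ 16^2 = 256 ≡ 256 (mod 1619)
16^4 = (16^2)^2 ≡ 256^2 = 65536 ≡ 776 (mod 1619)
16^8 = (16^4)^2 ≡ 776^2 = 602176 ≡ 1527 (mod 1619)
16^16 = (16^8)^2 ≡ 1527^2 = 2331729 ≡ 369 (mod 1619)
16^32 = (16^16)^2 ≡ 369^2 = 136161 ≡ 165 (mod 1619)
16^45 = 16^32 · 16^8 · 16^4 · 16^1 ≡ 165 · 1527 · 776 · 16 ≡ 1005 (mod 1619).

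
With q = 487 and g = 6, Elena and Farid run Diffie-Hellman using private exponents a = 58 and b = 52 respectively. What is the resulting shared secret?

Elena sends A = g^a mod q = 6^58 mod 487.
6^1 ≡ 6 (mod 487)
6^2 = (6^1)^2 ≡ 6^2 = 36 ≡ 36 (mod 487)
6^4 = (6^2)^2 ≡ 36^2 = 1296 ≡ 322 (mod 487)
6^8 = (6^4)^2 ≡ 322^2 = 103684 ≡ 440 (mod 487)
6^16 = (6^8)^2 ≡ 440^2 = 193600 ≡ 261 (mod 487)
6^32 = (6^16)^2 ≡ 261^2 = 68121 ≡ 428 (mod 487)
6^58 = 6^32 · 6^16 · 6^8 · 6^2 ≡ 428 · 261 · 440 · 36 ≡ 121 (mod 487).
So A = 121. Farid then computes K = A^b mod q = 121^52 mod 487.
121^1 ≡ 121 (mod 487)
121^2 = (121^1)^2 ≡ 121^2 = 14641 ≡ 31 (mod 487)
121^4 = (121^2)^2 ≡ 31^2 = 961 ≡ 474 (mod 487)
121^8 = (121^4)^2 ≡ 474^2 = 224676 ≡ 169 (mod 487)
121^16 = (121^8)^2 ≡ 169^2 = 28561 ≡ 315 (mod 487)
121^32 = (121^16)^2 ≡ 315^2 = 99225 ≡ 364 (mod 487)
121^52 = 121^32 · 121^16 · 121^4 ≡ 364 · 315 · 474 ≡ 127 (mod 487).

127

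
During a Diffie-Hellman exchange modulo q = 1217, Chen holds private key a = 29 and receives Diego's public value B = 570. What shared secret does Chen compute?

Shared key K = 570^29 mod 1217.
570^1 ≡ 570 (mod 1217)
570^2 = (570^1)^2 ≡ 570^2 = 324900 ≡ 1178 (mod 1217)
570^4 = (570^2)^2 ≡ 1178^2 = 1387684 ≡ 304 (mod 1217)
570^8 = (570^4)^2 ≡ 304^2 = 92416 ≡ 1141 (mod 1217)
570^16 = (570^8)^2 ≡ 1141^2 = 1301881 ≡ 908 (mod 1217)
570^29 = 570^16 · 570^8 · 570^4 · 570^1 ≡ 908 · 1141 · 304 · 570 ≡ 280 (mod 1217).

280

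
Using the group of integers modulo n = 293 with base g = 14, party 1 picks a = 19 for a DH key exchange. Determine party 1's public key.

Public value = 14^19 mod 293.
14^1 ≡ 14 (mod 293)
14^2 = (14^1)^2 ≡ 14^2 = 196 ≡ 196 (mod 293)
14^4 = (14^2)^2 ≡ 196^2 = 38416 ≡ 33 (mod 293)
14^8 = (14^4)^2 ≡ 33^2 = 1089 ≡ 210 (mod 293)
14^16 = (14^8)^2 ≡ 210^2 = 44100 ≡ 150 (mod 293)
14^19 = 14^16 · 14^2 · 14^1 ≡ 150 · 196 · 14 ≡ 228 (mod 293).

228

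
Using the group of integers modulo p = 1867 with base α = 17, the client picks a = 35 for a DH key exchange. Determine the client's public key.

760

Public value = 17^{35} \pmod{1867}.
17^1 ≡ 17 (mod 1867)
17^2 = (17^1)^2 ≡ 17^2 = 289 ≡ 289 (mod 1867)
17^4 = (17^2)^2 ≡ 289^2 = 83521 ≡ 1373 (mod 1867)
17^8 = (17^4)^2 ≡ 1373^2 = 1885129 ≡ 1326 (mod 1867)
17^16 = (17^8)^2 ≡ 1326^2 = 1758276 ≡ 1429 (mod 1867)
17^32 = (17^16)^2 ≡ 1429^2 = 2042041 ≡ 1410 (mod 1867)
17^35 = 17^32 · 17^2 · 17^1 ≡ 1410 · 289 · 17 ≡ 760 (mod 1867).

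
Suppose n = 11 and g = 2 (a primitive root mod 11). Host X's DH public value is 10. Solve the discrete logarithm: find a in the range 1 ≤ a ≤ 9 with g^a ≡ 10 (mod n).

5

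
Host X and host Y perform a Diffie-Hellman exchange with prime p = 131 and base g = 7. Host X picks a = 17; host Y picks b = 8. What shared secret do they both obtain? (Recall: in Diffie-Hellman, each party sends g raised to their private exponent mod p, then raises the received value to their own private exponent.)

11

Host Y sends B = g^b mod p = 7^8 mod 131.
7^1 ≡ 7 (mod 131)
7^2 = (7^1)^2 ≡ 7^2 = 49 ≡ 49 (mod 131)
7^4 = (7^2)^2 ≡ 49^2 = 2401 ≡ 43 (mod 131)
7^8 = (7^4)^2 ≡ 43^2 = 1849 ≡ 15 (mod 131)
So B = 15. Host X then computes K = B^a mod p = 15^17 mod 131.
15^1 ≡ 15 (mod 131)
15^2 = (15^1)^2 ≡ 15^2 = 225 ≡ 94 (mod 131)
15^4 = (15^2)^2 ≡ 94^2 = 8836 ≡ 59 (mod 131)
15^8 = (15^4)^2 ≡ 59^2 = 3481 ≡ 75 (mod 131)
15^16 = (15^8)^2 ≡ 75^2 = 5625 ≡ 123 (mod 131)
15^17 = 15^16 · 15^1 ≡ 123 · 15 ≡ 11 (mod 131).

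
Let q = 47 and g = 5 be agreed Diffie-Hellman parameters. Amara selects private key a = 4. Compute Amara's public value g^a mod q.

Public value = 5^4 mod 47.
5^1 ≡ 5 (mod 47)
5^2 = (5^1)^2 ≡ 5^2 = 25 ≡ 25 (mod 47)
5^4 = (5^2)^2 ≡ 25^2 = 625 ≡ 14 (mod 47)

14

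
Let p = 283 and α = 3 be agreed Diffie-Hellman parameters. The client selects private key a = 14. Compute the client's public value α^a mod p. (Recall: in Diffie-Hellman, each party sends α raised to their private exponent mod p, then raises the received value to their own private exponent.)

269

Public value = 3^14 mod 283.
3^1 ≡ 3 (mod 283)
3^2 = (3^1)^2 ≡ 3^2 = 9 ≡ 9 (mod 283)
3^4 = (3^2)^2 ≡ 9^2 = 81 ≡ 81 (mod 283)
3^8 = (3^4)^2 ≡ 81^2 = 6561 ≡ 52 (mod 283)
3^14 = 3^8 · 3^4 · 3^2 ≡ 52 · 81 · 9 ≡ 269 (mod 283).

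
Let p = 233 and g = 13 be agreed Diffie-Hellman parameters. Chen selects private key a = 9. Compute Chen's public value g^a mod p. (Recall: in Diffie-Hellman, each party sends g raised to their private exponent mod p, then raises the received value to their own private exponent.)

197

Public value = 13^9 mod 233.
13^1 ≡ 13 (mod 233)
13^2 = (13^1)^2 ≡ 13^2 = 169 ≡ 169 (mod 233)
13^4 = (13^2)^2 ≡ 169^2 = 28561 ≡ 135 (mod 233)
13^8 = (13^4)^2 ≡ 135^2 = 18225 ≡ 51 (mod 233)
13^9 = 13^8 · 13^1 ≡ 51 · 13 ≡ 197 (mod 233).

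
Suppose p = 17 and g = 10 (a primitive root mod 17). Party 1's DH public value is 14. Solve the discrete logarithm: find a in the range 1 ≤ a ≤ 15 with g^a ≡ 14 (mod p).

Try successive powers of 10 modulo 17:
10^1 ≡ 10
10^2 ≡ 15
10^3 ≡ 14
Found: a = 3.

3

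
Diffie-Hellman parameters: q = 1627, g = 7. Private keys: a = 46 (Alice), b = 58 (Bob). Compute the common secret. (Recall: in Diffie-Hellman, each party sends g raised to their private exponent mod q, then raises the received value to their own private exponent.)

669

Bob sends B = g^b mod q = 7^58 mod 1627.
7^1 ≡ 7 (mod 1627)
7^2 = (7^1)^2 ≡ 7^2 = 49 ≡ 49 (mod 1627)
7^4 = (7^2)^2 ≡ 49^2 = 2401 ≡ 774 (mod 1627)
7^8 = (7^4)^2 ≡ 774^2 = 599076 ≡ 340 (mod 1627)
7^16 = (7^8)^2 ≡ 340^2 = 115600 ≡ 83 (mod 1627)
7^32 = (7^16)^2 ≡ 83^2 = 6889 ≡ 381 (mod 1627)
7^58 = 7^32 · 7^16 · 7^8 · 7^2 ≡ 381 · 83 · 340 · 49 ≡ 310 (mod 1627).
So B = 310. Alice then computes K = B^a mod q = 310^46 mod 1627.
310^1 ≡ 310 (mod 1627)
310^2 = (310^1)^2 ≡ 310^2 = 96100 ≡ 107 (mod 1627)
310^4 = (310^2)^2 ≡ 107^2 = 11449 ≡ 60 (mod 1627)
310^8 = (310^4)^2 ≡ 60^2 = 3600 ≡ 346 (mod 1627)
310^16 = (310^8)^2 ≡ 346^2 = 119716 ≡ 945 (mod 1627)
310^32 = (310^16)^2 ≡ 945^2 = 893025 ≡ 1429 (mod 1627)
310^46 = 310^32 · 310^8 · 310^4 · 310^2 ≡ 1429 · 346 · 60 · 107 ≡ 669 (mod 1627).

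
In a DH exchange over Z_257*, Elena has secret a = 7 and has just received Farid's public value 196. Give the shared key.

Shared key K = 196^7 mod 257.
196^1 ≡ 196 (mod 257)
196^2 = (196^1)^2 ≡ 196^2 = 38416 ≡ 123 (mod 257)
196^4 = (196^2)^2 ≡ 123^2 = 15129 ≡ 223 (mod 257)
196^7 = 196^4 · 196^2 · 196^1 ≡ 223 · 123 · 196 ≡ 158 (mod 257).

158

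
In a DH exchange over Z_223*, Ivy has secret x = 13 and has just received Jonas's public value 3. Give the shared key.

96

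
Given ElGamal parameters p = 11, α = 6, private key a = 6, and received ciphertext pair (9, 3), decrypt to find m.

Shared mask s = c₁^a mod p = 9^6 mod 11.
9^1 ≡ 9 (mod 11)
9^2 = (9^1)^2 ≡ 9^2 = 81 ≡ 4 (mod 11)
9^4 = (9^2)^2 ≡ 4^2 = 16 ≡ 5 (mod 11)
9^6 = 9^4 · 9^2 ≡ 5 · 4 ≡ 9 (mod 11).
So s = 9; s⁻¹ ≡ 5 (mod 11).
m = c₂ · s⁻¹ mod 11 = 3 · 5 mod 11 = 4.

4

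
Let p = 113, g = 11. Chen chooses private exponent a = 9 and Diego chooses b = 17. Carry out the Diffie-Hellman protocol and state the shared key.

63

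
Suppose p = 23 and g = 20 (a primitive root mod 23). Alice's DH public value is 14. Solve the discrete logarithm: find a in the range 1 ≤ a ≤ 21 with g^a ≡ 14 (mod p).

Try successive powers of 20 modulo 23:
20^1 ≡ 20
20^2 ≡ 9
20^3 ≡ 19
20^4 ≡ 12
20^5 ≡ 10
20^6 ≡ 16
20^7 ≡ 21
20^8 ≡ 6
20^9 ≡ 5
20^10 ≡ 8
20^11 ≡ 22
20^12 ≡ 3
20^13 ≡ 14
Found: a = 13.

13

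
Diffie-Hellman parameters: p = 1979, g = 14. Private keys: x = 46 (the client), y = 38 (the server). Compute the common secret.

1387

The server sends B = g^y mod p = 14^38 mod 1979.
14^1 ≡ 14 (mod 1979)
14^2 = (14^1)^2 ≡ 14^2 = 196 ≡ 196 (mod 1979)
14^4 = (14^2)^2 ≡ 196^2 = 38416 ≡ 815 (mod 1979)
14^8 = (14^4)^2 ≡ 815^2 = 664225 ≡ 1260 (mod 1979)
14^16 = (14^8)^2 ≡ 1260^2 = 1587600 ≡ 442 (mod 1979)
14^32 = (14^16)^2 ≡ 442^2 = 195364 ≡ 1422 (mod 1979)
14^38 = 14^32 · 14^4 · 14^2 ≡ 1422 · 815 · 196 ≡ 660 (mod 1979).
So B = 660. The client then computes K = B^x mod p = 660^46 mod 1979.
660^1 ≡ 660 (mod 1979)
660^2 = (660^1)^2 ≡ 660^2 = 435600 ≡ 220 (mod 1979)
660^4 = (660^2)^2 ≡ 220^2 = 48400 ≡ 904 (mod 1979)
660^8 = (660^4)^2 ≡ 904^2 = 817216 ≡ 1868 (mod 1979)
660^16 = (660^8)^2 ≡ 1868^2 = 3489424 ≡ 447 (mod 1979)
660^32 = (660^16)^2 ≡ 447^2 = 199809 ≡ 1909 (mod 1979)
660^46 = 660^32 · 660^8 · 660^4 · 660^2 ≡ 1909 · 1868 · 904 · 220 ≡ 1387 (mod 1979).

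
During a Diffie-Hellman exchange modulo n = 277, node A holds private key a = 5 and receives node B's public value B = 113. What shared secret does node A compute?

108

Shared key K = 113^5 mod 277.
113^1 ≡ 113 (mod 277)
113^2 = (113^1)^2 ≡ 113^2 = 12769 ≡ 27 (mod 277)
113^4 = (113^2)^2 ≡ 27^2 = 729 ≡ 175 (mod 277)
113^5 = 113^4 · 113^1 ≡ 175 · 113 ≡ 108 (mod 277).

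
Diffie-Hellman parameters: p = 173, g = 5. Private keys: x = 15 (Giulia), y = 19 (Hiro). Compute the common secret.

Giulia sends A = g^x mod p = 5^15 mod 173.
5^1 ≡ 5 (mod 173)
5^2 = (5^1)^2 ≡ 5^2 = 25 ≡ 25 (mod 173)
5^4 = (5^2)^2 ≡ 25^2 = 625 ≡ 106 (mod 173)
5^8 = (5^4)^2 ≡ 106^2 = 11236 ≡ 164 (mod 173)
5^15 = 5^8 · 5^4 · 5^2 · 5^1 ≡ 164 · 106 · 25 · 5 ≡ 120 (mod 173).
So A = 120. Hiro then computes K = A^y mod p = 120^19 mod 173.
120^1 ≡ 120 (mod 173)
120^2 = (120^1)^2 ≡ 120^2 = 14400 ≡ 41 (mod 173)
120^4 = (120^2)^2 ≡ 41^2 = 1681 ≡ 124 (mod 173)
120^8 = (120^4)^2 ≡ 124^2 = 15376 ≡ 152 (mod 173)
120^16 = (120^8)^2 ≡ 152^2 = 23104 ≡ 95 (mod 173)
120^19 = 120^16 · 120^2 · 120^1 ≡ 95 · 41 · 120 ≡ 127 (mod 173).

127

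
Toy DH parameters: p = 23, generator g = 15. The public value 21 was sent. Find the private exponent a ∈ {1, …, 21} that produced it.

Try successive powers of 15 modulo 23:
15^1 ≡ 15
15^2 ≡ 18
15^3 ≡ 17
15^4 ≡ 2
15^5 ≡ 7
15^6 ≡ 13
15^7 ≡ 11
15^8 ≡ 4
15^9 ≡ 14
15^10 ≡ 3
15^11 ≡ 22
15^12 ≡ 8
15^13 ≡ 5
15^14 ≡ 6
15^15 ≡ 21
Found: a = 15.

15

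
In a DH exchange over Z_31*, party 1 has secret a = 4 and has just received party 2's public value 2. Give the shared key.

Shared key K = 2^4 mod 31.
2^1 ≡ 2 (mod 31)
2^2 = (2^1)^2 ≡ 2^2 = 4 ≡ 4 (mod 31)
2^4 = (2^2)^2 ≡ 4^2 = 16 ≡ 16 (mod 31)

16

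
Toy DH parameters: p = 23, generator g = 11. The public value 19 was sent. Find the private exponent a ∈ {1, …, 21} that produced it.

Try successive powers of 11 modulo 23:
11^1 ≡ 11
11^2 ≡ 6
11^3 ≡ 20
11^4 ≡ 13
11^5 ≡ 5
11^6 ≡ 9
11^7 ≡ 7
11^8 ≡ 8
11^9 ≡ 19
Found: a = 9.

9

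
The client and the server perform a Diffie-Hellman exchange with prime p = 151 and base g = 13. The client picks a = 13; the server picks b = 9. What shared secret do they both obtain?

79

The server sends B = g^b mod p = 13^9 mod 151.
13^1 ≡ 13 (mod 151)
13^2 = (13^1)^2 ≡ 13^2 = 169 ≡ 18 (mod 151)
13^4 = (13^2)^2 ≡ 18^2 = 324 ≡ 22 (mod 151)
13^8 = (13^4)^2 ≡ 22^2 = 484 ≡ 31 (mod 151)
13^9 = 13^8 · 13^1 ≡ 31 · 13 ≡ 101 (mod 151).
So B = 101. The client then computes K = B^a mod p = 101^13 mod 151.
101^1 ≡ 101 (mod 151)
101^2 = (101^1)^2 ≡ 101^2 = 10201 ≡ 84 (mod 151)
101^4 = (101^2)^2 ≡ 84^2 = 7056 ≡ 110 (mod 151)
101^8 = (101^4)^2 ≡ 110^2 = 12100 ≡ 20 (mod 151)
101^13 = 101^8 · 101^4 · 101^1 ≡ 20 · 110 · 101 ≡ 79 (mod 151).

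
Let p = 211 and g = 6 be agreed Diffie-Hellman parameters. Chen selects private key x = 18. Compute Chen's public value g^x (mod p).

Public value = 6^18 (mod 211).
6^1 ≡ 6 (mod 211)
6^2 = (6^1)^2 ≡ 6^2 = 36 ≡ 36 (mod 211)
6^4 = (6^2)^2 ≡ 36^2 = 1296 ≡ 30 (mod 211)
6^8 = (6^4)^2 ≡ 30^2 = 900 ≡ 56 (mod 211)
6^16 = (6^8)^2 ≡ 56^2 = 3136 ≡ 182 (mod 211)
6^18 = 6^16 · 6^2 ≡ 182 · 36 ≡ 11 (mod 211).

11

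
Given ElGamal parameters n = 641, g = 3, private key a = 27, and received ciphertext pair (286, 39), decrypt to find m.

Shared mask s = c₁^a mod n = 286^27 mod 641.
286^1 ≡ 286 (mod 641)
286^2 = (286^1)^2 ≡ 286^2 = 81796 ≡ 389 (mod 641)
286^4 = (286^2)^2 ≡ 389^2 = 151321 ≡ 45 (mod 641)
286^8 = (286^4)^2 ≡ 45^2 = 2025 ≡ 102 (mod 641)
286^16 = (286^8)^2 ≡ 102^2 = 10404 ≡ 148 (mod 641)
286^27 = 286^16 · 286^8 · 286^2 · 286^1 ≡ 148 · 102 · 389 · 286 ≡ 515 (mod 641).
So s = 515; s⁻¹ ≡ 117 (mod 641).
m = c₂ · s⁻¹ mod 641 = 39 · 117 mod 641 = 76.

76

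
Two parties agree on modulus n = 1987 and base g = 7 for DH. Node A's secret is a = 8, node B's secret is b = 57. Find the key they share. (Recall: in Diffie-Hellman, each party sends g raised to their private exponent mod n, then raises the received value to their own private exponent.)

Node A sends A = g^a mod n = 7^8 mod 1987.
7^1 ≡ 7 (mod 1987)
7^2 = (7^1)^2 ≡ 7^2 = 49 ≡ 49 (mod 1987)
7^4 = (7^2)^2 ≡ 49^2 = 2401 ≡ 414 (mod 1987)
7^8 = (7^4)^2 ≡ 414^2 = 171396 ≡ 514 (mod 1987)
So A = 514. Node B then computes K = A^b mod n = 514^57 mod 1987.
514^1 ≡ 514 (mod 1987)
514^2 = (514^1)^2 ≡ 514^2 = 264196 ≡ 1912 (mod 1987)
514^4 = (514^2)^2 ≡ 1912^2 = 3655744 ≡ 1651 (mod 1987)
514^8 = (514^4)^2 ≡ 1651^2 = 2725801 ≡ 1624 (mod 1987)
514^16 = (514^8)^2 ≡ 1624^2 = 2637376 ≡ 627 (mod 1987)
514^32 = (514^16)^2 ≡ 627^2 = 393129 ≡ 1690 (mod 1987)
514^57 = 514^32 · 514^16 · 514^8 · 514^1 ≡ 1690 · 627 · 1624 · 514 ≡ 279 (mod 1987).

279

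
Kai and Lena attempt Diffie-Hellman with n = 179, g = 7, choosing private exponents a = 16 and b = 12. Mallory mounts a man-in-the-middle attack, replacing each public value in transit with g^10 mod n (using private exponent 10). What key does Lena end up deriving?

169

Lena receives Mallory's public value M = 7^10 mod 179 instead of the honest one.
7^1 ≡ 7 (mod 179)
7^2 = (7^1)^2 ≡ 7^2 = 49 ≡ 49 (mod 179)
7^4 = (7^2)^2 ≡ 49^2 = 2401 ≡ 74 (mod 179)
7^8 = (7^4)^2 ≡ 74^2 = 5476 ≡ 106 (mod 179)
7^10 = 7^8 · 7^2 ≡ 106 · 49 ≡ 3 (mod 179).
So M = 3. Lena computes K = M^12 mod 179.
3^1 ≡ 3 (mod 179)
3^2 = (3^1)^2 ≡ 3^2 = 9 ≡ 9 (mod 179)
3^4 = (3^2)^2 ≡ 9^2 = 81 ≡ 81 (mod 179)
3^8 = (3^4)^2 ≡ 81^2 = 6561 ≡ 117 (mod 179)
3^12 = 3^8 · 3^4 ≡ 117 · 81 ≡ 169 (mod 179).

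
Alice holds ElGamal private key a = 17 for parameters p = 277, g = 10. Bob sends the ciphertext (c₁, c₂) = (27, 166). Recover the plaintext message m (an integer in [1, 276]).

115

Shared mask s = c₁^a mod p = 27^17 mod 277.
27^1 ≡ 27 (mod 277)
27^2 = (27^1)^2 ≡ 27^2 = 729 ≡ 175 (mod 277)
27^4 = (27^2)^2 ≡ 175^2 = 30625 ≡ 155 (mod 277)
27^8 = (27^4)^2 ≡ 155^2 = 24025 ≡ 203 (mod 277)
27^16 = (27^8)^2 ≡ 203^2 = 41209 ≡ 213 (mod 277)
27^17 = 27^16 · 27^1 ≡ 213 · 27 ≡ 211 (mod 277).
So s = 211; s⁻¹ ≡ 256 (mod 277).
m = c₂ · s⁻¹ mod 277 = 166 · 256 mod 277 = 115.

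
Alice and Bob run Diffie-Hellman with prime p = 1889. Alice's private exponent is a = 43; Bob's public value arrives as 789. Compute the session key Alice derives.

1042

Shared key K = 789^43 mod 1889.
789^1 ≡ 789 (mod 1889)
789^2 = (789^1)^2 ≡ 789^2 = 622521 ≡ 1040 (mod 1889)
789^4 = (789^2)^2 ≡ 1040^2 = 1081600 ≡ 1092 (mod 1889)
789^8 = (789^4)^2 ≡ 1092^2 = 1192464 ≡ 505 (mod 1889)
789^16 = (789^8)^2 ≡ 505^2 = 255025 ≡ 10 (mod 1889)
789^32 = (789^16)^2 ≡ 10^2 = 100 ≡ 100 (mod 1889)
789^43 = 789^32 · 789^8 · 789^2 · 789^1 ≡ 100 · 505 · 1040 · 789 ≡ 1042 (mod 1889).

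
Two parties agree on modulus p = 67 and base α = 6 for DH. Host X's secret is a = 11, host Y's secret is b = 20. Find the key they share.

37

Host X sends A = α^a mod p = 6^11 mod 67.
6^1 ≡ 6 (mod 67)
6^2 = (6^1)^2 ≡ 6^2 = 36 ≡ 36 (mod 67)
6^4 = (6^2)^2 ≡ 36^2 = 1296 ≡ 23 (mod 67)
6^8 = (6^4)^2 ≡ 23^2 = 529 ≡ 60 (mod 67)
6^11 = 6^8 · 6^2 · 6^1 ≡ 60 · 36 · 6 ≡ 29 (mod 67).
So A = 29. Host Y then computes K = A^b mod p = 29^20 mod 67.
29^1 ≡ 29 (mod 67)
29^2 = (29^1)^2 ≡ 29^2 = 841 ≡ 37 (mod 67)
29^4 = (29^2)^2 ≡ 37^2 = 1369 ≡ 29 (mod 67)
29^8 = (29^4)^2 ≡ 29^2 = 841 ≡ 37 (mod 67)
29^16 = (29^8)^2 ≡ 37^2 = 1369 ≡ 29 (mod 67)
29^20 = 29^16 · 29^4 ≡ 29 · 29 ≡ 37 (mod 67).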